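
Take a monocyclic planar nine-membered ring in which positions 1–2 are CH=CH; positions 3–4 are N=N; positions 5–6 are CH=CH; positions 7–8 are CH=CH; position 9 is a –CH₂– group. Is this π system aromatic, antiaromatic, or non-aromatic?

Non-aromatic

Because the tetrahedral CH₂ carbon is sp³ and has no p orbital in the ring π system at the CH2 position, the π system cannot extend all the way around the ring.
Broken conjugation rules out both aromaticity and antiaromaticity.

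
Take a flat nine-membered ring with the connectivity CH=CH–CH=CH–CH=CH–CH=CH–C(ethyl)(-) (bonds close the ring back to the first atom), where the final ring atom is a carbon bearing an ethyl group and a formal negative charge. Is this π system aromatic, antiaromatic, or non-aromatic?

Aromatic

Every ring atom contributes a p orbital perpendicular to the ring (each doubly-bonded ring atom is sp² with one p-orbital electron; the carbanion's lone pair occupies the p orbital), so the π system is cyclic and fully conjugated.
Counting π electrons: 4 × 2 = 8 from the double-bond units + 2 from the C(ethyl)(-) atom = 10.
That gives a 4n+2 count (10, n = 2).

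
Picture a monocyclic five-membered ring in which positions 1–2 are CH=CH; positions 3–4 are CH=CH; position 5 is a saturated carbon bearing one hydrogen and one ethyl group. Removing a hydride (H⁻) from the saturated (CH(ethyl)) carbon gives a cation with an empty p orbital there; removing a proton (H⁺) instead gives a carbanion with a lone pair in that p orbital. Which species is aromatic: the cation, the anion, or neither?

The anion

Once that carbon is sp², every ring atom has a p orbital and both ions are fully conjugated.
Cation: 2 × 2 + 0 = 4 π electrons → 4(1), antiaromatic.
Anion: 2 × 2 + 2 = 6 π electrons → 4(1)+2, aromatic.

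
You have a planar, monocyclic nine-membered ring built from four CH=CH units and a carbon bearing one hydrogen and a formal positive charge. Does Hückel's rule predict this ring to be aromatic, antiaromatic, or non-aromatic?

The p orbitals form a continuous loop: the double-bond atoms are sp², each contributing one p electron; the carbocation has an empty p orbital. The ring is fully conjugated.
Adding the contributions, 4 × 2 = 8 from the double-bond units + 0 from the CH(+) atom = 8.
With 8 = 4·2 π electrons, Hückel's rule classifies the planar ring as antiaromatic.

Antiaromatic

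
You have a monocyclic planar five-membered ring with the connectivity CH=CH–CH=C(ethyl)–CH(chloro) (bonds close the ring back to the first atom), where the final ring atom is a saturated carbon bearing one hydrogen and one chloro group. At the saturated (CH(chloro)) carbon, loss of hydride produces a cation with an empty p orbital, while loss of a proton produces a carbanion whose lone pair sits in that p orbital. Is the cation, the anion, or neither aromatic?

Once that carbon is sp², every ring atom has a p orbital and both ions are fully conjugated.
Cation: 2 × 2 + 0 = 4 π electrons → 4(1), antiaromatic.
Anion: 2 × 2 + 2 = 6 π electrons → 4(1)+2, aromatic.

The anion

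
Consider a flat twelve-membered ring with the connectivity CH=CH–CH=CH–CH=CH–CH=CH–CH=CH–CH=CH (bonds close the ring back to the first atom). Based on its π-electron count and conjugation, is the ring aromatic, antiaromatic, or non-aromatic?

Antiaromatic

Every ring atom contributes a p orbital perpendicular to the ring (each doubly-bonded ring atom is sp² with one p-orbital electron), so the π system is cyclic and fully conjugated.
π-electron count: 6 × 2 = 12 from the 6 double-bond units.
A 4n π count (12, n = 3) in a planar conjugated ring means antiaromatic.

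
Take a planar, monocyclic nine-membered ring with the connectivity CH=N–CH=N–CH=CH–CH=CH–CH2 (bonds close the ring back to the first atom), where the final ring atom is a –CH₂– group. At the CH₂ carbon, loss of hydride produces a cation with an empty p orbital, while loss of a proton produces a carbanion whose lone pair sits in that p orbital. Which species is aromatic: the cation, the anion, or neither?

In either ion the ring is fully conjugated: every atom, including the new sp² carbon, supplies a p orbital.
Cation: 4 × 2 + 0 = 8 π electrons → 4(2), antiaromatic.
Anion: 4 × 2 + 2 = 10 π electrons → 4(2)+2, aromatic.

The anion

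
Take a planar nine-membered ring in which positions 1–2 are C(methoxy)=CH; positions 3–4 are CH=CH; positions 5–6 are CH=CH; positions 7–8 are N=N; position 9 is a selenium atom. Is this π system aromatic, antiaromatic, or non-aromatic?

Check conjugation: the double-bond atoms are sp², each contributing one p electron; each sp² =N– keeps its lone pair in-plane and puts one electron into the π system; the selenium donates one lone pair from its p orbital — every position has a p orbital, so the cyclic π system is continuous.
Counting π electrons: 4 × 2 = 8 from the double-bond units + 2 from the Se atom = 10.
Since 10 = 4·2 + 2, the ring meets the 4n+2 criterion.

Aromatic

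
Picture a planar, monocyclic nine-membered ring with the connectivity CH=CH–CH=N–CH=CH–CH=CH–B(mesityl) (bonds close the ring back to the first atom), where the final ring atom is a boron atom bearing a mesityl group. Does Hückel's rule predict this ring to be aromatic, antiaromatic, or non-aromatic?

Antiaromatic

The p orbitals form a continuous loop: every atom in a ring double bond is sp² and brings one electron to the p orbital; each sp² =N– keeps its lone pair in-plane and puts one electron into the π system; the boron has an empty p orbital. The ring is fully conjugated.
Tallying contributions gives 4 × 2 = 8 from the double-bond units + 0 from the B(mesityl) atom = 8.
A 4n π count (8, n = 2) in a planar conjugated ring means antiaromatic.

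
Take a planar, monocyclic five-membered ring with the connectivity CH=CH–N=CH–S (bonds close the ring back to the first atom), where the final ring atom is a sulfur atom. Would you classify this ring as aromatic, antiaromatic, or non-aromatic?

Aromatic

The p orbitals form a continuous loop: every atom in a ring double bond is sp² and brings one electron to the p orbital; the doubly-bonded nitrogens are pyridine-type — their lone pairs lie in the ring plane, leaving one electron in the p orbital; the sulfur donates one lone pair from its p orbital. The ring is fully conjugated.
Tallying contributions gives 2 × 2 = 4 from the double-bond units + 2 from the S atom = 6.
6 = 4(1) + 2, which satisfies Hückel's 4n+2 rule.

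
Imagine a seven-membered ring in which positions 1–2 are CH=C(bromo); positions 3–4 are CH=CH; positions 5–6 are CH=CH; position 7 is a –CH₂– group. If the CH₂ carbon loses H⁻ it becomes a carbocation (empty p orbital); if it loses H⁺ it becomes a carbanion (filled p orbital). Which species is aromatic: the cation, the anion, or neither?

The cation

In both ions every ring atom is sp² and contributes a p orbital, so both rings are fully conjugated.
Cation: 3 × 2 + 0 = 6 π electrons → 4(1)+2, aromatic.
Anion: 3 × 2 + 2 = 8 π electrons → 4(2), antiaromatic.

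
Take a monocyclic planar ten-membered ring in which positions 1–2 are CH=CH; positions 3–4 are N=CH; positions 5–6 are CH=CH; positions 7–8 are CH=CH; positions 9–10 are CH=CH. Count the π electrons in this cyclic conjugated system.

10

Check conjugation: the double-bond atoms are sp², each contributing one p electron; each sp² =N– keeps its lone pair in-plane and puts one electron into the π system — every position has a p orbital, so the cyclic π system is continuous.
Counting π electrons: 5 × 2 = 10 from the 5 double-bond units.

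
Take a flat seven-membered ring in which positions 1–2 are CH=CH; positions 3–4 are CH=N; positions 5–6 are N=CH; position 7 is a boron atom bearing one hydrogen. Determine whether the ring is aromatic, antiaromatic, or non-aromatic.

Aromatic

The p orbitals form a continuous loop: each doubly-bonded ring atom is sp² with one p-orbital electron; each =N– nitrogen is pyridine-type (lone pair in the sp² plane, one electron in the p orbital); the boron has an empty p orbital. The ring is fully conjugated.
Adding the contributions, 3 × 2 = 6 from the double-bond units + 0 from the BH atom = 6.
With 6 π electrons (n = 1), the Hückel 4n+2 condition holds.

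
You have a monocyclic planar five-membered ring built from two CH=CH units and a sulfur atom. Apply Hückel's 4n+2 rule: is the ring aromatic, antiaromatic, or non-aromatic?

Aromatic

Every ring atom contributes a p orbital perpendicular to the ring (every atom in a ring double bond is sp² and brings one electron to the p orbital; the sulfur donates one lone pair from its p orbital), so the π system is cyclic and fully conjugated.
Adding the contributions, 2 × 2 = 4 from the double-bond units + 2 from the S atom = 6.
That gives a 4n+2 count (6, n = 1).
This is thiophene.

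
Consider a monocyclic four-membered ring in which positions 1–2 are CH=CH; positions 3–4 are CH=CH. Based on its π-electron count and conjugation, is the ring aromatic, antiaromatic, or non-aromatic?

Check conjugation: the double-bond atoms are sp², each contributing one p electron — every position has a p orbital, so the cyclic π system is continuous.
Counting π electrons: 2 × 2 = 4 from the 2 double-bond units.
With 4 = 4·1 π electrons, Hückel's rule classifies the planar ring as antiaromatic.
This is cyclobutadiene.

Antiaromatic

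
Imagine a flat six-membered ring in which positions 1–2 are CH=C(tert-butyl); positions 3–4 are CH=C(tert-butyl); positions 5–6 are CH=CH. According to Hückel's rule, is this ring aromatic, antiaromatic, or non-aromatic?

All ring atoms are sp² and supply a p orbital to the ring (each doubly-bonded ring atom is sp² with one p-orbital electron); the conjugation is uninterrupted.
Counting π electrons: 3 × 2 = 6 from the 3 double-bond units.
With 6 π electrons (n = 1), the Hückel 4n+2 condition holds.

Aromatic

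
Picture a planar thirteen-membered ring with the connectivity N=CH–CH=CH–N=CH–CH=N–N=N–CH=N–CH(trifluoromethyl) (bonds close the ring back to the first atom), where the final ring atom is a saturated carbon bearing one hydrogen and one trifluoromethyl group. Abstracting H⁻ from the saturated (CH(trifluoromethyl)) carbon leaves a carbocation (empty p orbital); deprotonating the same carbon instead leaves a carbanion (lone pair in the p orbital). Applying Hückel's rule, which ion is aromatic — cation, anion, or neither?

The anion

In both ions every ring atom is sp² and contributes a p orbital, so both rings are fully conjugated.
Cation: 6 × 2 + 0 = 12 π electrons → 4(3), antiaromatic.
Anion: 6 × 2 + 2 = 14 π electrons → 4(3)+2, aromatic.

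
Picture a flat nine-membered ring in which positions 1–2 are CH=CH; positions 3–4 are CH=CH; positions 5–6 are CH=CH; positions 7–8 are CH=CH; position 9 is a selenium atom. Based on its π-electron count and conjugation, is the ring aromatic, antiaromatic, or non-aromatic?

The p orbitals form a continuous loop: the double-bond atoms are sp², each contributing one p electron; the selenium donates one lone pair from its p orbital. The ring is fully conjugated.
π-electron count: 4 × 2 = 8 from the double-bond units + 2 from the Se atom = 10.
With 10 π electrons (n = 2), the Hückel 4n+2 condition holds.

Aromatic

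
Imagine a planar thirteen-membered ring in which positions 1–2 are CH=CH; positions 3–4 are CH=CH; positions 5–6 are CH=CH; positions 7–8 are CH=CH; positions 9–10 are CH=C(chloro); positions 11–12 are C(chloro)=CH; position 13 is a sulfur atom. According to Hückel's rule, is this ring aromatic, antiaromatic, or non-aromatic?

Aromatic

Every ring atom contributes a p orbital perpendicular to the ring (every atom in a ring double bond is sp² and brings one electron to the p orbital; the sulfur donates one lone pair from its p orbital), so the π system is cyclic and fully conjugated.
Adding the contributions, 6 × 2 = 12 from the double-bond units + 2 from the S atom = 14.
That gives a 4n+2 count (14, n = 3).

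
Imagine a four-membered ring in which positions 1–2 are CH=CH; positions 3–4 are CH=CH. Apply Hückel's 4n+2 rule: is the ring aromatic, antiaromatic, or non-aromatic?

Antiaromatic

All ring atoms are sp² and supply a p orbital to the ring (the double-bond atoms are sp², each contributing one p electron); the conjugation is uninterrupted.
π-electron count: 2 × 2 = 4 from the 2 double-bond units.
4 = 4(1); a planar, fully conjugated 4n system is antiaromatic.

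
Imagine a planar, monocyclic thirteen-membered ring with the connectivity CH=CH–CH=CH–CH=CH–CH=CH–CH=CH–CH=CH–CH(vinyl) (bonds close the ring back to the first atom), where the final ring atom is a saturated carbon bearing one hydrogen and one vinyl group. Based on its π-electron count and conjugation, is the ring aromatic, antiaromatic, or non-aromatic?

At the CH(vinyl) position, that saturated carbon is sp³ and has no p orbital in the ring π system; the ring's p-orbital overlap is broken there.
Broken conjugation rules out both aromaticity and antiaromaticity.

Non-aromatic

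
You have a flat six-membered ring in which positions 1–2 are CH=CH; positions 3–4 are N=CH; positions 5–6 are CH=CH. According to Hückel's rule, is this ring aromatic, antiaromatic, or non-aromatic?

The p orbitals form a continuous loop: each doubly-bonded ring atom is sp² with one p-orbital electron; each sp² =N– keeps its lone pair in-plane and puts one electron into the π system. The ring is fully conjugated.
Counting π electrons: 3 × 2 = 6 from the 3 double-bond units.
With 6 π electrons (n = 1), the Hückel 4n+2 condition holds.

Aromatic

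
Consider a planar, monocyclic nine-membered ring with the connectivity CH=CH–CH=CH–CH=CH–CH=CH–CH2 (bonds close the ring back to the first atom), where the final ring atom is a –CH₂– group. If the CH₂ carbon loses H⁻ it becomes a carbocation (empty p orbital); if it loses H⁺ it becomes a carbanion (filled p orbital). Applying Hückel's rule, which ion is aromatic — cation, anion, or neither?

The anion

Once that carbon is sp², every ring atom has a p orbital and both ions are fully conjugated.
Cation: 4 × 2 + 0 = 8 π electrons → 4(2), antiaromatic.
Anion: 4 × 2 + 2 = 10 π electrons → 4(2)+2, aromatic.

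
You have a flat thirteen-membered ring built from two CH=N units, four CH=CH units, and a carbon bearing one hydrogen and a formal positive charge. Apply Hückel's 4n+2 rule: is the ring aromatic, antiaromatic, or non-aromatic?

Antiaromatic

Every ring atom contributes a p orbital perpendicular to the ring (the double-bond atoms are sp², each contributing one p electron; each =N– nitrogen is pyridine-type (lone pair in the sp² plane, one electron in the p orbital); the carbocation has an empty p orbital), so the π system is cyclic and fully conjugated.
Counting π electrons: 6 × 2 = 12 from the double-bond units + 0 from the CH(+) atom = 12.
With 12 = 4·3 π electrons, Hückel's rule classifies the planar ring as antiaromatic.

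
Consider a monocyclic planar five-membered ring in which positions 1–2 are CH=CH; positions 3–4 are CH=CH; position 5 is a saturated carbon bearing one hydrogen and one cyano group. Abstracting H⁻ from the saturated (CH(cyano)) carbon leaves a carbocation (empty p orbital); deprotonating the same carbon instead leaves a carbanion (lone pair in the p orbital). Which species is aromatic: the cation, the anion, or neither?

Both ions have a continuous loop of p orbitals — each ring atom is sp².
Cation: 2 × 2 + 0 = 4 π electrons → 4(1), antiaromatic.
Anion: 2 × 2 + 2 = 6 π electrons → 4(1)+2, aromatic.

The anion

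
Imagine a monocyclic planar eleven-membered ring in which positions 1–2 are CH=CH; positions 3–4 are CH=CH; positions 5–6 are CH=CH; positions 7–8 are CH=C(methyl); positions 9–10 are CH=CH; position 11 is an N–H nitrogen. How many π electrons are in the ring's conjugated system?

Check conjugation: the double-bond atoms are sp², each contributing one p electron; the pyrrole-type nitrogen donates its lone pair from the p orbital — every position has a p orbital, so the cyclic π system is continuous.
π-electron count: 5 × 2 = 10 from the double-bond units + 2 from the NH atom = 12.

12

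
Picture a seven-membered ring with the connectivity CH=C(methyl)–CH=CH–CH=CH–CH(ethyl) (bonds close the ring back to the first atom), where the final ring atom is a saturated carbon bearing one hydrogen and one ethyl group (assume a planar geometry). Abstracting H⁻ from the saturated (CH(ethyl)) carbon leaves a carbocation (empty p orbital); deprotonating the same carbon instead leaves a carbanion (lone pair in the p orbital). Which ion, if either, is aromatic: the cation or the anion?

The cation

Once that carbon is sp², every ring atom has a p orbital and both ions are fully conjugated.
Cation: 3 × 2 + 0 = 6 π electrons → 4(1)+2, aromatic.
Anion: 3 × 2 + 2 = 8 π electrons → 4(2), antiaromatic.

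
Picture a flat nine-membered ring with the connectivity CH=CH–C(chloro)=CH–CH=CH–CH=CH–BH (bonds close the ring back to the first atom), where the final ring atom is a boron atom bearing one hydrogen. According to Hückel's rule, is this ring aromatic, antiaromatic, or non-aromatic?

All ring atoms are sp² and supply a p orbital to the ring (each doubly-bonded ring atom is sp² with one p-orbital electron; the boron has an empty p orbital); the conjugation is uninterrupted.
Tallying contributions gives 4 × 2 = 8 from the double-bond units + 0 from the BH atom = 8.
8 is a 4n count (n = 2), so the planar conjugated ring is antiaromatic.

Antiaromatic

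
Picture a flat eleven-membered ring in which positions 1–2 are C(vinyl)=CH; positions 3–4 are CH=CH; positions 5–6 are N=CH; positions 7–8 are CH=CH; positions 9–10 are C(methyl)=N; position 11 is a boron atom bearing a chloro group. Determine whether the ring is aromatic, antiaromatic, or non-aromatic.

Check conjugation: every atom in a ring double bond is sp² and brings one electron to the p orbital; the doubly-bonded nitrogens are pyridine-type — their lone pairs lie in the ring plane, leaving one electron in the p orbital; the boron has an empty p orbital — every position has a p orbital, so the cyclic π system is continuous.
Counting π electrons: 5 × 2 = 10 from the double-bond units + 0 from the B(chloro) atom = 10.
With 10 π electrons (n = 2), the Hückel 4n+2 condition holds.

Aromatic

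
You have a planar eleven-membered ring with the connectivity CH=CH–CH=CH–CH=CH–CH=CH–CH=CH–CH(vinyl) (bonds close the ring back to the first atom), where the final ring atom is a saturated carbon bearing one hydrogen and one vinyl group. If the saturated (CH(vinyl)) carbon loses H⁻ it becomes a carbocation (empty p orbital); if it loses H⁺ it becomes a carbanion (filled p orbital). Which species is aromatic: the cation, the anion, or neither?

Once that carbon is sp², every ring atom has a p orbital and both ions are fully conjugated.
Cation: 5 × 2 + 0 = 10 π electrons → 4(2)+2, aromatic.
Anion: 5 × 2 + 2 = 12 π electrons → 4(3), antiaromatic.

The cation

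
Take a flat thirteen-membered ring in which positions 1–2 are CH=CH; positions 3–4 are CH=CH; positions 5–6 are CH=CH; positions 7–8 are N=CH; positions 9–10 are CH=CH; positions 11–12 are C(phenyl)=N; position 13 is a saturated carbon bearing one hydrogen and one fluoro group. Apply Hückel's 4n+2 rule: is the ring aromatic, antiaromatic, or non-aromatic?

The CH(fluoro) position has four σ bonds — that saturated carbon is sp³ and has no p orbital in the ring π system — so the cyclic conjugation is interrupted.
A ring that is not fully conjugated cannot be aromatic or antiaromatic regardless of its π-electron count.

Non-aromatic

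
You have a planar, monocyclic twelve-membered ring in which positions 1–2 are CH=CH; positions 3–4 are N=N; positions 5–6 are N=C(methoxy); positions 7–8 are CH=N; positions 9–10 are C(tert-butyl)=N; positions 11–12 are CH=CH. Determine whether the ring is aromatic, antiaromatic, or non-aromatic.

Antiaromatic

The p orbitals form a continuous loop: every atom in a ring double bond is sp² and brings one electron to the p orbital; the doubly-bonded nitrogens are pyridine-type — their lone pairs lie in the ring plane, leaving one electron in the p orbital. The ring is fully conjugated.
Counting π electrons: 6 × 2 = 12 from the 6 double-bond units.
12 is a 4n count (n = 3), so the planar conjugated ring is antiaromatic.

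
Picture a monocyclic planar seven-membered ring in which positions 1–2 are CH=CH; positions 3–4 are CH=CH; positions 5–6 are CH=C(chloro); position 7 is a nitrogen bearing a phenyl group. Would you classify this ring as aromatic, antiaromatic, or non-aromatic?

Check conjugation: each doubly-bonded ring atom is sp² with one p-orbital electron; the pyrrole-type nitrogen donates its lone pair from the p orbital — every position has a p orbital, so the cyclic π system is continuous.
Tallying contributions gives 3 × 2 = 6 from the double-bond units + 2 from the N(phenyl) atom = 8.
8 is a 4n count (n = 2), so the planar conjugated ring is antiaromatic.

Antiaromatic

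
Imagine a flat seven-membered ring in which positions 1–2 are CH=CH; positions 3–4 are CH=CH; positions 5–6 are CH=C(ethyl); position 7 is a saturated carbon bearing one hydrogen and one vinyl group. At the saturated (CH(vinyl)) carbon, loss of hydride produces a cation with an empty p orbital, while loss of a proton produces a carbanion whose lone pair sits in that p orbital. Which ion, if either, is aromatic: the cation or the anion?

In both ions every ring atom is sp² and contributes a p orbital, so both rings are fully conjugated.
Cation: 3 × 2 + 0 = 6 π electrons → 4(1)+2, aromatic.
Anion: 3 × 2 + 2 = 8 π electrons → 4(2), antiaromatic.

The cation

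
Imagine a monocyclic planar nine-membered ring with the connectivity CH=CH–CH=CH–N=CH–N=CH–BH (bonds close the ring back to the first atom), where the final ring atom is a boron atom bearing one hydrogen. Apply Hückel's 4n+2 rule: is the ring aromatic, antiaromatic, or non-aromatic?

Check conjugation: the double-bond atoms are sp², each contributing one p electron; the doubly-bonded nitrogens are pyridine-type — their lone pairs lie in the ring plane, leaving one electron in the p orbital; the boron has an empty p orbital — every position has a p orbital, so the cyclic π system is continuous.
Counting π electrons: 4 × 2 = 8 from the double-bond units + 0 from the BH atom = 8.
With 8 = 4·2 π electrons, Hückel's rule classifies the planar ring as antiaromatic.

Antiaromatic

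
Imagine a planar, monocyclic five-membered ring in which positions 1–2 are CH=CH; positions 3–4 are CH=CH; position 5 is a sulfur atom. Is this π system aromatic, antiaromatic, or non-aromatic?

Aromatic

Every ring atom contributes a p orbital perpendicular to the ring (each doubly-bonded ring atom is sp² with one p-orbital electron; the sulfur donates one lone pair from its p orbital), so the π system is cyclic and fully conjugated.
Adding the contributions, 2 × 2 = 4 from the double-bond units + 2 from the S atom = 6.
With 6 π electrons (n = 1), the Hückel 4n+2 condition holds.
This is thiophene.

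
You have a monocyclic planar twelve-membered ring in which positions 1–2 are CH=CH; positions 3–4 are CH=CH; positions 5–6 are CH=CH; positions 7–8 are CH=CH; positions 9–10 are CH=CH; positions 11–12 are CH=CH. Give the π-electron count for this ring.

12

All ring atoms are sp² and supply a p orbital to the ring (each doubly-bonded ring atom is sp² with one p-orbital electron); the conjugation is uninterrupted.
Counting π electrons: 6 × 2 = 12 from the 6 double-bond units.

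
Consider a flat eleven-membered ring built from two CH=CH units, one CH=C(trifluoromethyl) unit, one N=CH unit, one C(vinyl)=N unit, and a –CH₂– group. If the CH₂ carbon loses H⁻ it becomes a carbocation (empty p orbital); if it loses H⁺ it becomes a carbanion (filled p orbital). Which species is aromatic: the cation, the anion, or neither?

The cation

In both ions every ring atom is sp² and contributes a p orbital, so both rings are fully conjugated.
Cation: 5 × 2 + 0 = 10 π electrons → 4(2)+2, aromatic.
Anion: 5 × 2 + 2 = 12 π electrons → 4(3), antiaromatic.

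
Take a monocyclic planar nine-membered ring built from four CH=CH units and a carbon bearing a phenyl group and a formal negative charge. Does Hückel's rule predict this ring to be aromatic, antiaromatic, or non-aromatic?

Every ring atom contributes a p orbital perpendicular to the ring (every atom in a ring double bond is sp² and brings one electron to the p orbital; the carbanion's lone pair occupies the p orbital), so the π system is cyclic and fully conjugated.
Tallying contributions gives 4 × 2 = 8 from the double-bond units + 2 from the C(phenyl)(-) atom = 10.
10 = 4(2) + 2, which satisfies Hückel's 4n+2 rule.

Aromatic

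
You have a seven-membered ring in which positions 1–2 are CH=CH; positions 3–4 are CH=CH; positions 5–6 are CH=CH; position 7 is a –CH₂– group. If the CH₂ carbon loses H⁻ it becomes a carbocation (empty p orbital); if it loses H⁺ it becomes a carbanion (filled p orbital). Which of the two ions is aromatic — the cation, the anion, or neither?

The cation

In either ion the ring is fully conjugated: every atom, including the new sp² carbon, supplies a p orbital.
Cation: 3 × 2 + 0 = 6 π electrons → 4(1)+2, aromatic.
Anion: 3 × 2 + 2 = 8 π electrons → 4(2), antiaromatic.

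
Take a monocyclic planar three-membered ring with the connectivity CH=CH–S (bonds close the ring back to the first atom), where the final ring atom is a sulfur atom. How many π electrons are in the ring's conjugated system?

All ring atoms are sp² and supply a p orbital to the ring (the double-bond atoms are sp², each contributing one p electron; the sulfur donates one lone pair from its p orbital); the conjugation is uninterrupted.
Tallying contributions gives 1 × 2 = 2 from the double-bond unit + 2 from the S atom = 4.

4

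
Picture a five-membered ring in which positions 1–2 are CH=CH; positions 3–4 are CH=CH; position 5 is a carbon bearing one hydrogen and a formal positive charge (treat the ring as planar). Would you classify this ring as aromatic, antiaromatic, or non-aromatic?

Antiaromatic

Every ring atom contributes a p orbital perpendicular to the ring (each doubly-bonded ring atom is sp² with one p-orbital electron; the carbocation has an empty p orbital), so the π system is cyclic and fully conjugated.
Tallying contributions gives 2 × 2 = 4 from the double-bond units + 0 from the CH(+) atom = 4.
With 4 = 4·1 π electrons, Hückel's rule classifies the planar ring as antiaromatic.
This is the cyclopentadienyl cation.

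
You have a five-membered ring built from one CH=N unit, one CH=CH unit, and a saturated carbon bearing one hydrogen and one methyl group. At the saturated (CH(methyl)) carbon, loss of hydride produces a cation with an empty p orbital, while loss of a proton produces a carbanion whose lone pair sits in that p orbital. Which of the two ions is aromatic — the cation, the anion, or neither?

Both ions have a continuous loop of p orbitals — each ring atom is sp².
Cation: 2 × 2 + 0 = 4 π electrons → 4(1), antiaromatic.
Anion: 2 × 2 + 2 = 6 π electrons → 4(1)+2, aromatic.

The anion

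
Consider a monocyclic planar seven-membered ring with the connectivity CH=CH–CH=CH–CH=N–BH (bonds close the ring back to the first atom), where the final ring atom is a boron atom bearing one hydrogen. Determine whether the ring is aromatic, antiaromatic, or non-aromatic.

Aromatic

The p orbitals form a continuous loop: every atom in a ring double bond is sp² and brings one electron to the p orbital; each =N– nitrogen is pyridine-type (lone pair in the sp² plane, one electron in the p orbital); the boron has an empty p orbital. The ring is fully conjugated.
Tallying contributions gives 3 × 2 = 6 from the double-bond units + 0 from the BH atom = 6.
6 = 4(1) + 2, which satisfies Hückel's 4n+2 rule.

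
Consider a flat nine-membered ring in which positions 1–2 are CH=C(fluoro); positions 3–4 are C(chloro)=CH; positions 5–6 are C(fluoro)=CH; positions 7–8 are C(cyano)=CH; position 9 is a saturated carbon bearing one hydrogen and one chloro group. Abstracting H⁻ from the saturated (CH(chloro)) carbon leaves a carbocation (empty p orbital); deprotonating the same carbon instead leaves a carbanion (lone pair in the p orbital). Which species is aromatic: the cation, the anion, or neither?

The anion

Both ions have a continuous loop of p orbitals — each ring atom is sp².
Cation: 4 × 2 + 0 = 8 π electrons → 4(2), antiaromatic.
Anion: 4 × 2 + 2 = 10 π electrons → 4(2)+2, aromatic.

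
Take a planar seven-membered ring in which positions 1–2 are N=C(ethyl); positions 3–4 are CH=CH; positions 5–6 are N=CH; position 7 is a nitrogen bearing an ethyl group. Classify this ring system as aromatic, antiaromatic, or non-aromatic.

Check conjugation: every atom in a ring double bond is sp² and brings one electron to the p orbital; the doubly-bonded nitrogens are pyridine-type — their lone pairs lie in the ring plane, leaving one electron in the p orbital; the pyrrole-type nitrogen donates its lone pair from the p orbital — every position has a p orbital, so the cyclic π system is continuous.
Adding the contributions, 3 × 2 = 6 from the double-bond units + 2 from the N(ethyl) atom = 8.
8 = 4(2); a planar, fully conjugated 4n system is antiaromatic.

Antiaromatic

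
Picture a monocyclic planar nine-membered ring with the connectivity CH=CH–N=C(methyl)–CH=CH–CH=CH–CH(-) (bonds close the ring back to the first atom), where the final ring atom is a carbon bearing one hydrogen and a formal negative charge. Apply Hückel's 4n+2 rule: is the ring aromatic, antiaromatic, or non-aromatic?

Aromatic

Check conjugation: the double-bond atoms are sp², each contributing one p electron; the doubly-bonded nitrogens are pyridine-type — their lone pairs lie in the ring plane, leaving one electron in the p orbital; the carbanion's lone pair occupies the p orbital — every position has a p orbital, so the cyclic π system is continuous.
Counting π electrons: 4 × 2 = 8 from the double-bond units + 2 from the CH(-) atom = 10.
10 = 4(2) + 2, which satisfies Hückel's 4n+2 rule.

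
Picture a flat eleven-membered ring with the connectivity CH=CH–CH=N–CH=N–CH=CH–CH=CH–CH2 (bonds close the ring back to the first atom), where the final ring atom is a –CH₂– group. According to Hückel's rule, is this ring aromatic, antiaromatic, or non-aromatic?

At the CH2 position, the tetrahedral CH₂ carbon is sp³ and has no p orbital in the ring π system; the ring's p-orbital overlap is broken there.
Without a continuous loop of overlapping p orbitals the Hückel electron count never comes into play.

Non-aromatic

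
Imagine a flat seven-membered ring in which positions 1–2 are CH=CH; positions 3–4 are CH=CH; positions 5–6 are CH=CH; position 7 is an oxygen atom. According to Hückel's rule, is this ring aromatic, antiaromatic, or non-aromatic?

Check conjugation: every atom in a ring double bond is sp² and brings one electron to the p orbital; the oxygen donates one lone pair from its p orbital — every position has a p orbital, so the cyclic π system is continuous.
π-electron count: 3 × 2 = 6 from the double-bond units + 2 from the O atom = 8.
A 4n π count (8, n = 2) in a planar conjugated ring means antiaromatic.

Antiaromatic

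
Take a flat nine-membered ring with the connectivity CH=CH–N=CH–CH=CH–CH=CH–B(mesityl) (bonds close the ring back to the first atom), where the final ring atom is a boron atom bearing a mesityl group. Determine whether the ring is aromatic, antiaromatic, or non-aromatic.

Check conjugation: each doubly-bonded ring atom is sp² with one p-orbital electron; each =N– nitrogen is pyridine-type (lone pair in the sp² plane, one electron in the p orbital); the boron has an empty p orbital — every position has a p orbital, so the cyclic π system is continuous.
Adding the contributions, 4 × 2 = 8 from the double-bond units + 0 from the B(mesityl) atom = 8.
With 8 = 4·2 π electrons, Hückel's rule classifies the planar ring as antiaromatic.

Antiaromatic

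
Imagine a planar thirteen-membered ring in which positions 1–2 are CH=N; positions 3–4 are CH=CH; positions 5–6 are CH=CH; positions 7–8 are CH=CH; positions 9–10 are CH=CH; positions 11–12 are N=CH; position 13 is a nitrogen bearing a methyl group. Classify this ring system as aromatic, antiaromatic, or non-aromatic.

Every ring atom contributes a p orbital perpendicular to the ring (every atom in a ring double bond is sp² and brings one electron to the p orbital; each =N– nitrogen is pyridine-type (lone pair in the sp² plane, one electron in the p orbital); the pyrrole-type nitrogen donates its lone pair from the p orbital), so the π system is cyclic and fully conjugated.
Counting π electrons: 6 × 2 = 12 from the double-bond units + 2 from the N(methyl) atom = 14.
Since 14 = 4·3 + 2, the ring meets the 4n+2 criterion.

Aromatic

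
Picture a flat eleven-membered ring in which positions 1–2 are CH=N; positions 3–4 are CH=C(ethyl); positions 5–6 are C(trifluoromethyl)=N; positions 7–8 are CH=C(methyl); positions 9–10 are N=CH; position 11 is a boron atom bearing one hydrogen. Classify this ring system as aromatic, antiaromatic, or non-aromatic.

Check conjugation: every atom in a ring double bond is sp² and brings one electron to the p orbital; the doubly-bonded nitrogens are pyridine-type — their lone pairs lie in the ring plane, leaving one electron in the p orbital; the boron has an empty p orbital — every position has a p orbital, so the cyclic π system is continuous.
Tallying contributions gives 5 × 2 = 10 from the double-bond units + 0 from the BH atom = 10.
That gives a 4n+2 count (10, n = 2).

Aromatic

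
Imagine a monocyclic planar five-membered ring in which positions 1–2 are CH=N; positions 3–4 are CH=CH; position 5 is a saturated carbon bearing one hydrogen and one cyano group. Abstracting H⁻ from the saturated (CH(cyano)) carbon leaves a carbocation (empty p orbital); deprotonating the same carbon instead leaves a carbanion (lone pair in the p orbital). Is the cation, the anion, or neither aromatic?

The anion

Once that carbon is sp², every ring atom has a p orbital and both ions are fully conjugated.
Cation: 2 × 2 + 0 = 4 π electrons → 4(1), antiaromatic.
Anion: 2 × 2 + 2 = 6 π electrons → 4(1)+2, aromatic.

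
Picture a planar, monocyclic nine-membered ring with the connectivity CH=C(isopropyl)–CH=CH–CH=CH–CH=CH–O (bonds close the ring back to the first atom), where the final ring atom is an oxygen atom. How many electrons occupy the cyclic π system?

10

The p orbitals form a continuous loop: every atom in a ring double bond is sp² and brings one electron to the p orbital; the oxygen donates one lone pair from its p orbital. The ring is fully conjugated.
π-electron count: 4 × 2 = 8 from the double-bond units + 2 from the O atom = 10.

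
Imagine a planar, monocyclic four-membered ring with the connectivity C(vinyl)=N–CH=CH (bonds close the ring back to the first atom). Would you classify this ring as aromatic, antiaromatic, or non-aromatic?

The p orbitals form a continuous loop: the double-bond atoms are sp², each contributing one p electron; each =N– nitrogen is pyridine-type (lone pair in the sp² plane, one electron in the p orbital). The ring is fully conjugated.
Adding the contributions, 2 × 2 = 4 from the 2 double-bond units.
4 = 4(1); a planar, fully conjugated 4n system is antiaromatic.

Antiaromatic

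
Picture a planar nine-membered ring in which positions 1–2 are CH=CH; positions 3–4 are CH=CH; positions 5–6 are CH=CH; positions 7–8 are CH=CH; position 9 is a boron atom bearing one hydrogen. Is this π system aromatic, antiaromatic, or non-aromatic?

Antiaromatic

All ring atoms are sp² and supply a p orbital to the ring (every atom in a ring double bond is sp² and brings one electron to the p orbital; the boron has an empty p orbital); the conjugation is uninterrupted.
Adding the contributions, 4 × 2 = 8 from the double-bond units + 0 from the BH atom = 8.
A 4n π count (8, n = 2) in a planar conjugated ring means antiaromatic.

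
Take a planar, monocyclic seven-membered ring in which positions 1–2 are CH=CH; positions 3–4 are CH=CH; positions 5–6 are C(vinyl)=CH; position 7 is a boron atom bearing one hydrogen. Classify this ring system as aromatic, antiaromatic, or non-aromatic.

All ring atoms are sp² and supply a p orbital to the ring (the double-bond atoms are sp², each contributing one p electron; the boron has an empty p orbital); the conjugation is uninterrupted.
π-electron count: 3 × 2 = 6 from the double-bond units + 0 from the BH atom = 6.
That gives a 4n+2 count (6, n = 1).

Aromatic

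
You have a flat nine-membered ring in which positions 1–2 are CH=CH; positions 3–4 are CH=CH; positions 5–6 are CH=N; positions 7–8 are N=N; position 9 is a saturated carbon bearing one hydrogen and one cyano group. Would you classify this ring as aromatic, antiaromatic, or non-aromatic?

Because that saturated carbon is sp³ and has no p orbital in the ring π system at the CH(cyano) position, the π system cannot extend all the way around the ring.
Hückel's rule only applies to fully conjugated rings, so this one is simply non-aromatic.

Non-aromatic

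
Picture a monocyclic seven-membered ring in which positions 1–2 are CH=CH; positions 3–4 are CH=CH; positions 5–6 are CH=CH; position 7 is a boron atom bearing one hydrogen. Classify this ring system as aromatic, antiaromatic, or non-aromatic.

Aromatic

The p orbitals form a continuous loop: every atom in a ring double bond is sp² and brings one electron to the p orbital; the boron has an empty p orbital. The ring is fully conjugated.
Tallying contributions gives 3 × 2 = 6 from the double-bond units + 0 from the BH atom = 6.
Since 6 = 4·1 + 2, the ring meets the 4n+2 criterion.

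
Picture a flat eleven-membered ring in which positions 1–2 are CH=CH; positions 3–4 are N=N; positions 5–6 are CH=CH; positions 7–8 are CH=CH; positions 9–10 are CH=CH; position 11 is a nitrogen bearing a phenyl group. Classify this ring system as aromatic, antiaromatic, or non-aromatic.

Antiaromatic

Every ring atom contributes a p orbital perpendicular to the ring (each doubly-bonded ring atom is sp² with one p-orbital electron; each =N– nitrogen is pyridine-type (lone pair in the sp² plane, one electron in the p orbital); the pyrrole-type nitrogen donates its lone pair from the p orbital), so the π system is cyclic and fully conjugated.
Tallying contributions gives 5 × 2 = 10 from the double-bond units + 2 from the N(phenyl) atom = 12.
12 = 4(3); a planar, fully conjugated 4n system is antiaromatic.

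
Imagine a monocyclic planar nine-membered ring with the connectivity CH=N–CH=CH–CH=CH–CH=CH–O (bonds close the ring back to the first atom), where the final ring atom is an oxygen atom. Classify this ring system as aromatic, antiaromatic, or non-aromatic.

Aromatic

The p orbitals form a continuous loop: each doubly-bonded ring atom is sp² with one p-orbital electron; the doubly-bonded nitrogens are pyridine-type — their lone pairs lie in the ring plane, leaving one electron in the p orbital; the oxygen donates one lone pair from its p orbital. The ring is fully conjugated.
Counting π electrons: 4 × 2 = 8 from the double-bond units + 2 from the O atom = 10.
10 = 4(2) + 2, which satisfies Hückel's 4n+2 rule.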